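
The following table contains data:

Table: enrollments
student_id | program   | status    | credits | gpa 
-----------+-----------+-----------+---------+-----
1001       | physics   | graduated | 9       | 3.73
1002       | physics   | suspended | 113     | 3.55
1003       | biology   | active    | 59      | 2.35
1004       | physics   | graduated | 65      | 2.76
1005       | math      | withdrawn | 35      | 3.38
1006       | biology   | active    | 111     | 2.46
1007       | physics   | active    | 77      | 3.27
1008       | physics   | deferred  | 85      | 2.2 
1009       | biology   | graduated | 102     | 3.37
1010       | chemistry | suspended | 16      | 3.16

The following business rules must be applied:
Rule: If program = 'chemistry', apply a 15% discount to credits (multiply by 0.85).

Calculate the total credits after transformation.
669.6

Step 1: Records with program = 'chemistry' have total credits = 16
Step 2: Apply multiplier: 16 × 0.85 = 13.6
Step 3: Other records total: 656
Step 4: Final sum = 13.6 + 656 = 669.6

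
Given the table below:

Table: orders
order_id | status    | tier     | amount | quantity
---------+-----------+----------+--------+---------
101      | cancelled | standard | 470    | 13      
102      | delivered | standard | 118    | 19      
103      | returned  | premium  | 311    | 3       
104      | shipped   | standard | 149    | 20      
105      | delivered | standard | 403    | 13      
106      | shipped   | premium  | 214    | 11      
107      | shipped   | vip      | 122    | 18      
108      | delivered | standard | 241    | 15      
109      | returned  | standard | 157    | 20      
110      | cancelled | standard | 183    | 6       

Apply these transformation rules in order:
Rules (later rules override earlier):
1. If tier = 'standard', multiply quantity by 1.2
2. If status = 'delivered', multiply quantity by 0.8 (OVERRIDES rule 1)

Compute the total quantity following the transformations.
140.4

Step 1: Rule 2 takes priority for records with status = 'delivered'
  - 3 records: 47 × 0.8 = 37.6
Step 2: Rule 1 applies to remaining records with tier = 'standard'
  - 4 records: 59 × 1.2 = 70.8
Step 3: Other records unchanged: 32
Step 4: Final sum = 37.6 + 70.8 + 32 = 140.4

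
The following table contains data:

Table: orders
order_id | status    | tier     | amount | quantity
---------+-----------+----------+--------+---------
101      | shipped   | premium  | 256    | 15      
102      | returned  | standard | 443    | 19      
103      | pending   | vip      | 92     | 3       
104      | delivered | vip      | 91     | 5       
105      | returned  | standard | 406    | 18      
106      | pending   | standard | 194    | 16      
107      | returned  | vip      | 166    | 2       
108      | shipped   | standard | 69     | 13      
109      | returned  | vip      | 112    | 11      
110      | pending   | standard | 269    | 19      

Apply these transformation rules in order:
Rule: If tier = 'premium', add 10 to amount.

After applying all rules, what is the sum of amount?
2108

Step 1: Count records where tier = 'premium': 1
Step 2: Total bonus added: 1 × 10 = 10
Step 3: Original sum of amount: 2098
Step 4: Final sum = 2098 + 10 = 2108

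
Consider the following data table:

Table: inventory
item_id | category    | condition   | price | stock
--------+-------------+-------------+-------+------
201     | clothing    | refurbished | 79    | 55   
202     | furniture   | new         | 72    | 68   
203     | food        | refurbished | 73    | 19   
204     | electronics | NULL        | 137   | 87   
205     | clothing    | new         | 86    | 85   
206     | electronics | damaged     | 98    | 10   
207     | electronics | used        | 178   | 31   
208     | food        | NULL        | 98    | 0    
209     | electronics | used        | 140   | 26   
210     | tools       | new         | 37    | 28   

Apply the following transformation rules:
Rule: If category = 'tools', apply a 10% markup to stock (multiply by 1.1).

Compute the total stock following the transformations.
411.8

Step 1: Records with category = 'tools' have total stock = 28
Step 2: Apply multiplier: 28 × 1.1 = 30.8
Step 3: Other records total: 381
Step 4: Final sum = 30.8 + 381 = 411.8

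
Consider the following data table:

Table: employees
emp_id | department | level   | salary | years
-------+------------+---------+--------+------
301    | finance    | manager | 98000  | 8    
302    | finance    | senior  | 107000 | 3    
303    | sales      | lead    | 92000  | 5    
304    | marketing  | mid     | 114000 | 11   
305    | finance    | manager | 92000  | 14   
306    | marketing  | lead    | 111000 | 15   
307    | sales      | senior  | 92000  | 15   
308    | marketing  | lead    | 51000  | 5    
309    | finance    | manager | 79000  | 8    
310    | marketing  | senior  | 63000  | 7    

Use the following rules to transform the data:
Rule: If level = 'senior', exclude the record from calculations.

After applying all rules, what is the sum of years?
66

Step 1: Identify records where level = 'senior'
Step 2: The excluded records sum to 25
Step 3: Original total years = 91
Step 4: Remaining total = 91 - 25 = 66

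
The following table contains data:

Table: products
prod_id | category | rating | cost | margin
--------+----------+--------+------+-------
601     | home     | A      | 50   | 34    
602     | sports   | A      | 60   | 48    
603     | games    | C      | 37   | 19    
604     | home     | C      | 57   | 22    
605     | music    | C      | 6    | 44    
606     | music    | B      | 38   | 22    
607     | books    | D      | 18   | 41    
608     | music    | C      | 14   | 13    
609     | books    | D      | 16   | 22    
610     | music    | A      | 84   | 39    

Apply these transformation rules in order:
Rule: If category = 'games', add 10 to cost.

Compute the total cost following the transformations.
390

Step 1: Count records where category = 'games': 1
Step 2: Total bonus added: 1 × 10 = 10
Step 3: Original sum of cost: 380
Step 4: Final sum = 380 + 10 = 390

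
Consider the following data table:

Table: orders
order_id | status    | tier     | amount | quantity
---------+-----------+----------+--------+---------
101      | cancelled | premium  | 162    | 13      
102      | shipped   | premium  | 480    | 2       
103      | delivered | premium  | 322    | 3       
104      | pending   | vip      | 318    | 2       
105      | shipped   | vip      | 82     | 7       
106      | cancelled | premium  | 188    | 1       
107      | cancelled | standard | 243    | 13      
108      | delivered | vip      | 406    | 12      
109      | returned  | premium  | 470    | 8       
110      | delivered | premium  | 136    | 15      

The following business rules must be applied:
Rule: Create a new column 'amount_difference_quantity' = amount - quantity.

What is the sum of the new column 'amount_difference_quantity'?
2731

Step 1: For each record, compute amount - quantity
Example calculations:
  162 - 13 = 149
  480 - 2 = 478
  322 - 3 = 319
  ...
Step 2: Sum all derived values
Step 3: Total = 2731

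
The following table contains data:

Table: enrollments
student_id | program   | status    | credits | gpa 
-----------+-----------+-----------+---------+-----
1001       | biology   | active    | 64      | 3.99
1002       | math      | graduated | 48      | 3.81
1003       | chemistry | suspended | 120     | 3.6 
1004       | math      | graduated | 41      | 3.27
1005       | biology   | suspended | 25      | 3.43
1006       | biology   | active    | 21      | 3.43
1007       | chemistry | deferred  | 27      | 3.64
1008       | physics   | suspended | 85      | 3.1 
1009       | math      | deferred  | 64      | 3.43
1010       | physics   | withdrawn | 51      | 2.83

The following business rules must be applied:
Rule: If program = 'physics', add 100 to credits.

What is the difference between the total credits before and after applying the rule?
200

Step 1: Original sum of credits = 546
Step 2: 2 records have program = 'physics'
Step 3: Each affected record changes by 100
Step 4: Total change = 2 × 100 = 200
Step 5: New sum = 546 + 200 = 746
Step 6: Difference = |746 - 546| = 200
        (Sum increased by 200)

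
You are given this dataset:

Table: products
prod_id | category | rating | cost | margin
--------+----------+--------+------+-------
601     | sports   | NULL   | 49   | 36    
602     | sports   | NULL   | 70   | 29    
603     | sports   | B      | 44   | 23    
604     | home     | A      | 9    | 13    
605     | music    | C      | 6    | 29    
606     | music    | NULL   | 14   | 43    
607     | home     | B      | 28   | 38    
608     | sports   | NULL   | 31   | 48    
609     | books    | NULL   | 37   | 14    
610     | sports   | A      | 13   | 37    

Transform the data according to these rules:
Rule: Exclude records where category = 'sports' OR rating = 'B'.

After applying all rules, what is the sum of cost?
66

Step 1: Find records where category = 'sports' OR rating = 'B'
Step 2: 6 records match, summing to 235
Step 3: Original sum: 301
Step 4: Remaining sum = 301 - 235 = 66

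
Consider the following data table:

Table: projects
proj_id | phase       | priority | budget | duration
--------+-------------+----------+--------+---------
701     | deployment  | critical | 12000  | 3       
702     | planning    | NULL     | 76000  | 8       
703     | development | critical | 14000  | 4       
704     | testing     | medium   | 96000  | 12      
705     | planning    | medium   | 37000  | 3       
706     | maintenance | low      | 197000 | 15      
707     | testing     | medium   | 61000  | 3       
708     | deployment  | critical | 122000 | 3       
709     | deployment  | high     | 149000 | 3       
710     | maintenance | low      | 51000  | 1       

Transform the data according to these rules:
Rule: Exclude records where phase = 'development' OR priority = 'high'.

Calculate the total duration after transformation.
48

Step 1: Find records where phase = 'development' OR priority = 'high'
Step 2: 2 records match, summing to 7
Step 3: Original sum: 55
Step 4: Remaining sum = 55 - 7 = 48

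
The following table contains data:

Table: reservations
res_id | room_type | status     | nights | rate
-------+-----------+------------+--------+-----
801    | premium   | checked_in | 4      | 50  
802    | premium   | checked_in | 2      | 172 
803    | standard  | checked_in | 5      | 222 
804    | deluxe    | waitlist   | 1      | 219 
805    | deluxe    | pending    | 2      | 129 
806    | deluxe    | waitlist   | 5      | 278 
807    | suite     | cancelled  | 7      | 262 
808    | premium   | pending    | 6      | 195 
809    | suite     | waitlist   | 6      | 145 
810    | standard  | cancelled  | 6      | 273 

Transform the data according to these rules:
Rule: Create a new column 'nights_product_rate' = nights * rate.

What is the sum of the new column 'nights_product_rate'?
9033

Step 1: For each record, compute nights * rate
Example calculations:
  4 * 50 = 200
  2 * 172 = 344
  5 * 222 = 1110
  ...
Step 2: Sum all derived values
Step 3: Total = 9033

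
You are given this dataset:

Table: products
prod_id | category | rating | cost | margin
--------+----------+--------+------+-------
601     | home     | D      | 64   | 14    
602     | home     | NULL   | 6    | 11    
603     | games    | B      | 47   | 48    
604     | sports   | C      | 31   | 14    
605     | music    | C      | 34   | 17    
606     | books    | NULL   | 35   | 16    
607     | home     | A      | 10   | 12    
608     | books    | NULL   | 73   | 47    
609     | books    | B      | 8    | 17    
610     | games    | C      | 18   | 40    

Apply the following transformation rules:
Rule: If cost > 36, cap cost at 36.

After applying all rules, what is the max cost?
36

Step 1: Original maximum cost = 73
Step 2: Apply cap at 36
Step 3: 3 records had cost > 36 and were capped
Step 4: Maximum after transformation = 36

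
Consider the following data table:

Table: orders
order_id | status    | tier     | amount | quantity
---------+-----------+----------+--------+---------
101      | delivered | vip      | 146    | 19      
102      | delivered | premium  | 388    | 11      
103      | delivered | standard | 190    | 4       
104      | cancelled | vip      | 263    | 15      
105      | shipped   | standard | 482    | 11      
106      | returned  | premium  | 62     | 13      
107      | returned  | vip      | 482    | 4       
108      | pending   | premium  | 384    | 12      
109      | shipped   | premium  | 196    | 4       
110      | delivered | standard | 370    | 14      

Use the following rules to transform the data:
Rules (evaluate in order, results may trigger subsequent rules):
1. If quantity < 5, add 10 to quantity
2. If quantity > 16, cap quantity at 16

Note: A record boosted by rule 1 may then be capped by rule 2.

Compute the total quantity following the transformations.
134

Step 1: Apply rule 1 to records with quantity < 5
  - 3 records get bonus of 10
  - Of these, 0 records then exceed 16 and get capped
Step 2: Apply rule 2 to records with quantity > 16
  - 1 records (original) are capped
Step 3: Calculate final sum = 134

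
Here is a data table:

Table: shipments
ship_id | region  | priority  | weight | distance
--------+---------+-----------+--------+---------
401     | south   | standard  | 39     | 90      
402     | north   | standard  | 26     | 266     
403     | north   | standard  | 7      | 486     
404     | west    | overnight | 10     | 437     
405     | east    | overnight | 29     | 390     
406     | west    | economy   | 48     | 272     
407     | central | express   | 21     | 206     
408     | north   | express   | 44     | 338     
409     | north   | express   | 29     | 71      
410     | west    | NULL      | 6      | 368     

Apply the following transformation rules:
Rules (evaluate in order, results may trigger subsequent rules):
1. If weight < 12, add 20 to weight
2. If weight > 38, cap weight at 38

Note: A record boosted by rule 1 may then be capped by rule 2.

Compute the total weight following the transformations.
302

Step 1: Apply rule 1 to records with weight < 12
  - 3 records get bonus of 20
  - Of these, 0 records then exceed 38 and get capped
Step 2: Apply rule 2 to records with weight > 38
  - 3 records (original) are capped
Step 3: Calculate final sum = 302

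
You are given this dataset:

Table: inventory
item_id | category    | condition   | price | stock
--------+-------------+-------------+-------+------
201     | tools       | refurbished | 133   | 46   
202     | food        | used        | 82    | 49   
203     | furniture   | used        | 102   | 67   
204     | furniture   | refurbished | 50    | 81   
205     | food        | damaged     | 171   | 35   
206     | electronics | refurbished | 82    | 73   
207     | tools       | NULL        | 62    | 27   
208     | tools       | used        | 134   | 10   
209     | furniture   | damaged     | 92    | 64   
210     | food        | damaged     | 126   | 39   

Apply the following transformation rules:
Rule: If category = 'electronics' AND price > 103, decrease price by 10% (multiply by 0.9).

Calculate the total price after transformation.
1034

Step 1: Find records where category = 'electronics' AND price > 103
Step 2: 0 records match, summing to 0
Step 3: After multiplier: 0 × 0.9 = 0.0
Step 4: Unaffected records sum: 1034
Step 5: Final sum = 0.0 + 1034 = 1034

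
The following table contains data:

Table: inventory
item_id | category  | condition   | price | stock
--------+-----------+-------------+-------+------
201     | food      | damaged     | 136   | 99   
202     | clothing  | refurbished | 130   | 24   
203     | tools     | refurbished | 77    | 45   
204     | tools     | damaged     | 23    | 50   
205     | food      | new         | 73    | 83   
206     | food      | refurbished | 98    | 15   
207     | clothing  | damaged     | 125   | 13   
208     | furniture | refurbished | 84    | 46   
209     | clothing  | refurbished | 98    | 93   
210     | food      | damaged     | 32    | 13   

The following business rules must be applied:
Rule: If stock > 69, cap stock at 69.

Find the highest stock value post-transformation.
69

Step 1: Original maximum stock = 99
Step 2: Apply cap at 69
Step 3: 3 records had stock > 69 and were capped
Step 4: Maximum after transformation = 69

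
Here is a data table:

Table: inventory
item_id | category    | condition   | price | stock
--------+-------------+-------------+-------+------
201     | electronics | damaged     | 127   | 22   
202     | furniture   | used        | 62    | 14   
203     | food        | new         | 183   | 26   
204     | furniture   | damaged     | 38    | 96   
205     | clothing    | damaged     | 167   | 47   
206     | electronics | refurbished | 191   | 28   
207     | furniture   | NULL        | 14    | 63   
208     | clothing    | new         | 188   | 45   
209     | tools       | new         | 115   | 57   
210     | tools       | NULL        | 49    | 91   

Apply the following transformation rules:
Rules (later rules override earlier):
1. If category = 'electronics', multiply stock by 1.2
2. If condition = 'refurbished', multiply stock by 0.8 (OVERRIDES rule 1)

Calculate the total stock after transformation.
487.8

Step 1: Rule 2 takes priority for records with condition = 'refurbished'
  - 1 records: 28 × 0.8 = 22.4
Step 2: Rule 1 applies to remaining records with category = 'electronics'
  - 1 records: 22 × 1.2 = 26.4
Step 3: Other records unchanged: 439
Step 4: Final sum = 22.4 + 26.4 + 439 = 487.8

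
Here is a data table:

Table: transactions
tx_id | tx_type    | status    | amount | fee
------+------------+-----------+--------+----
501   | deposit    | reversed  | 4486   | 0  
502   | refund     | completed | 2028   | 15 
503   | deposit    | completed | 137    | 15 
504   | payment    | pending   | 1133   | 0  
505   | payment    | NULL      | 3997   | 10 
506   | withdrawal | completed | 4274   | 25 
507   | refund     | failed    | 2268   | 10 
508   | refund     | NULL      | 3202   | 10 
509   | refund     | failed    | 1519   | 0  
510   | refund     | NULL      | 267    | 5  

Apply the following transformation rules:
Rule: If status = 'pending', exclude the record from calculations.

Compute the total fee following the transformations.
90

Step 1: Identify records where status = 'pending'
Step 2: The excluded records sum to 0
Step 3: Original total fee = 90
Step 4: Remaining total = 90 - 0 = 90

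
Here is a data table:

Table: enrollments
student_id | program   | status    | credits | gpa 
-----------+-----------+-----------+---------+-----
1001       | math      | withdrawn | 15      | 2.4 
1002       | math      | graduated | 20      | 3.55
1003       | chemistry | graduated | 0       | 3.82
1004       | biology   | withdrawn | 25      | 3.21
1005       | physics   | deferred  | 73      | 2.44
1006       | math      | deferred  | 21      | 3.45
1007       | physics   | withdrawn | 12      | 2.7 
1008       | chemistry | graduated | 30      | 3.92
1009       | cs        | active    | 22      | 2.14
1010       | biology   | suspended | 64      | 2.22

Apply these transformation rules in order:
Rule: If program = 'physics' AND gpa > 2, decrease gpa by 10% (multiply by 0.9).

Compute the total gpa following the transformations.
29.34

Step 1: Find records where program = 'physics' AND gpa > 2
Step 2: 2 records match, summing to 5.14
Step 3: After multiplier: 5.14 × 0.9 = 4.63
Step 4: Unaffected records sum: 24.71
Step 5: Final sum = 4.63 + 24.71 = 29.34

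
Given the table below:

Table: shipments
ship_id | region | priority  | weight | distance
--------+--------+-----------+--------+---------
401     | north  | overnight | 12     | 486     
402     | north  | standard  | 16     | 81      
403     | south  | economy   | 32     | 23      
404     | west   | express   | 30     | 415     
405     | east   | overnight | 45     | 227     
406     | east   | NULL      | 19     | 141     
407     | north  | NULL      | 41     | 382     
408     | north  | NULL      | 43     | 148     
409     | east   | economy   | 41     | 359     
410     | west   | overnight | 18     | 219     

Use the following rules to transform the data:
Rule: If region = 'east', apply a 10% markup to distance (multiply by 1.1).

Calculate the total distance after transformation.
2553.7

Step 1: Records with region = 'east' have total distance = 727
Step 2: Apply multiplier: 727 × 1.1 = 799.7
Step 3: Other records total: 1754
Step 4: Final sum = 799.7 + 1754 = 2553.7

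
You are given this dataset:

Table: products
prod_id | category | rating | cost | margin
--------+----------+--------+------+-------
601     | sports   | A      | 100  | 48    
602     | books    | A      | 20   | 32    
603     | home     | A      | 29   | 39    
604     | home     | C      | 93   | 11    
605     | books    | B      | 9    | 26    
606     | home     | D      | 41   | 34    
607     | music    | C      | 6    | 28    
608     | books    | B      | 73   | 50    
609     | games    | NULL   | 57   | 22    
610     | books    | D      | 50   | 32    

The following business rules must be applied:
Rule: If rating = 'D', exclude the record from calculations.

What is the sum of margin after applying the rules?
256

Step 1: Identify records where rating = 'D'
Step 2: The excluded records sum to 66
Step 3: Original total margin = 322
Step 4: Remaining total = 322 - 66 = 256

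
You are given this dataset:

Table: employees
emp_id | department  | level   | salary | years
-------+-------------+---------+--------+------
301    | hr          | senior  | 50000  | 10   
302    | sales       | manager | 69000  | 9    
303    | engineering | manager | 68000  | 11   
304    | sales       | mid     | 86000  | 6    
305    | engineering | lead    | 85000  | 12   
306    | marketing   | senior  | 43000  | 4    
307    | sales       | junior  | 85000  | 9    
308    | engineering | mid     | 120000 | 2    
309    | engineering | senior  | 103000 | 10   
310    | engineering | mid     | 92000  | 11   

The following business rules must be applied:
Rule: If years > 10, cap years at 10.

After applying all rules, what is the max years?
10

Step 1: Original maximum years = 12
Step 2: Apply cap at 10
Step 3: 3 records had years > 10 and were capped
Step 4: Maximum after transformation = 10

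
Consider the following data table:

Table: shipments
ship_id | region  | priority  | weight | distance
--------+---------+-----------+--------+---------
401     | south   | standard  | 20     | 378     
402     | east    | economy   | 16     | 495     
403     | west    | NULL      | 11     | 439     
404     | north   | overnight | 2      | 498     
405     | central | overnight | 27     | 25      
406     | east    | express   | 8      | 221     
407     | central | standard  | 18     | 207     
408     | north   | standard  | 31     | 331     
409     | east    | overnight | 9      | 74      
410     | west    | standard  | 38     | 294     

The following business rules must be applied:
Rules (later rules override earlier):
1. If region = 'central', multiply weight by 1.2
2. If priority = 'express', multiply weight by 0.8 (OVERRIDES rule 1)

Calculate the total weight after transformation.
187.4

Step 1: Rule 2 takes priority for records with priority = 'express'
  - 1 records: 8 × 0.8 = 6.4
Step 2: Rule 1 applies to remaining records with region = 'central'
  - 2 records: 45 × 1.2 = 54.0
Step 3: Other records unchanged: 127
Step 4: Final sum = 6.4 + 54.0 + 127 = 187.4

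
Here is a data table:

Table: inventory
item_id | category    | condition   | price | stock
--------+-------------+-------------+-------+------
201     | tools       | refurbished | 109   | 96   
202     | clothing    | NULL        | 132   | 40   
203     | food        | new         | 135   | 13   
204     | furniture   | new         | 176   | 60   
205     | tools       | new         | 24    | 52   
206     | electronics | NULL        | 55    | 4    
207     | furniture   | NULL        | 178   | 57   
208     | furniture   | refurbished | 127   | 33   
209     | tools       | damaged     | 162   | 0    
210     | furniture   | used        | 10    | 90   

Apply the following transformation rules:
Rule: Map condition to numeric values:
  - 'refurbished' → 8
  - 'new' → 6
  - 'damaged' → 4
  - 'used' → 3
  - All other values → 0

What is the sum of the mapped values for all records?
41

Step 1: Apply mapping to each record
Step 2: Count by status:
  'refurbished': 2 records × 8 = 16
  'new': 3 records × 6 = 18
  'damaged': 1 records × 4 = 4
  'used': 1 records × 3 = 3
Step 3: Sum all mapped values = 41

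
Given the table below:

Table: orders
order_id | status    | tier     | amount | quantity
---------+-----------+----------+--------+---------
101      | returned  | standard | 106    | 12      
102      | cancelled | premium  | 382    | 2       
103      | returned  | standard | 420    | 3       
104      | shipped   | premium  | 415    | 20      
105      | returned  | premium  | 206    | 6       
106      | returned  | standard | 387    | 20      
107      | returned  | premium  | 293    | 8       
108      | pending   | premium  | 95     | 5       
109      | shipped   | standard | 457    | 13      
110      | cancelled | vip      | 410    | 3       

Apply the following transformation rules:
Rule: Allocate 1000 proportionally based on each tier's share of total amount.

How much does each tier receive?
premium: 438.66, standard: 432.04, vip: 129.3

Step 1: Calculate total amount = 3171
Step 2: Calculate each tier's proportion:
  premium: 1391/3171 = 43.87% → 438.66
  standard: 1370/3171 = 43.20% → 432.04
  vip: 410/3171 = 12.93% → 129.3
Step 3: Verify: sum of allocations ≈ 1000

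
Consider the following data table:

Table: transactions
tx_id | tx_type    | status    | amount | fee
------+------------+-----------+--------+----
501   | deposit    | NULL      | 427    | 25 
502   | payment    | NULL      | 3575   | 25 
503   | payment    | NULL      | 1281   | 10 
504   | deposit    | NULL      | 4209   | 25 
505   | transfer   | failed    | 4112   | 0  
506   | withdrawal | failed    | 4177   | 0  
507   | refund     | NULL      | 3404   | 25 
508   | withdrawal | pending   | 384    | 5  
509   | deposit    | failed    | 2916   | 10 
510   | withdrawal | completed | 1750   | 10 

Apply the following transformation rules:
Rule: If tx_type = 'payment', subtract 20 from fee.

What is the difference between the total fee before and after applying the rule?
40

Step 1: Original sum of fee = 135
Step 2: 2 records have tx_type = 'payment'
Step 3: Each affected record changes by -20
Step 4: Total change = 2 × -20 = -40
Step 5: New sum = 135 + -40 = 95
Step 6: Difference = |95 - 135| = 40
        (Sum decreased by 40)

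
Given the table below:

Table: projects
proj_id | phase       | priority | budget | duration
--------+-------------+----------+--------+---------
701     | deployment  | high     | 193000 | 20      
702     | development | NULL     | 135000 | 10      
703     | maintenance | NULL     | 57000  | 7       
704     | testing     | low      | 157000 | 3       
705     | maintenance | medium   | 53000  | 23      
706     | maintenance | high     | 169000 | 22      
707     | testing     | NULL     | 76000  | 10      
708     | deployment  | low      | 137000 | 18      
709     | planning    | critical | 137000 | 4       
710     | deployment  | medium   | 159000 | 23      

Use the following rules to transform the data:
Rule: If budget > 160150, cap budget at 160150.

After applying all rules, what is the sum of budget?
1231300

Step 1: 2 records have budget > 160150
Step 2: These records originally summed to 362000
Step 3: After capping: 2 × 160150 = 320300
Step 4: Unaffected records sum: 911000
Step 5: Final sum = 320300 + 911000 = 1231300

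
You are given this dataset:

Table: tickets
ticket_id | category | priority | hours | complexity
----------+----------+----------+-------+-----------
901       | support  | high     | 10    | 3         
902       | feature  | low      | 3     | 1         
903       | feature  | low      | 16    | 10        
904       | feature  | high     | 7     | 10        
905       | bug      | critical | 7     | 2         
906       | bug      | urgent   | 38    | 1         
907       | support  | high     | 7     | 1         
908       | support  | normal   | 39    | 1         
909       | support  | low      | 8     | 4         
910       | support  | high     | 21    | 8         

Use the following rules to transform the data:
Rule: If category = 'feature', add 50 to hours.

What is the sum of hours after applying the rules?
306

Step 1: Count records where category = 'feature': 3
Step 2: Total bonus added: 3 × 50 = 150
Step 3: Original sum of hours: 156
Step 4: Final sum = 156 + 150 = 306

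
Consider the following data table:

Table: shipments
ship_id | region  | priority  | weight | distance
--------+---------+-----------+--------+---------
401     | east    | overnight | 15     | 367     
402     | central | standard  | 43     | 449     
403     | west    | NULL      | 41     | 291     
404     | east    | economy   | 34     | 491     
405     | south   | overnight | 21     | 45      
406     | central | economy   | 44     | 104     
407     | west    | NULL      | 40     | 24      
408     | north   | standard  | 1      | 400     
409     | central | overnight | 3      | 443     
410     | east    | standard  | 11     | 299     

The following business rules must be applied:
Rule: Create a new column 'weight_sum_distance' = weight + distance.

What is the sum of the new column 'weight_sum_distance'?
3166

Step 1: For each record, compute weight + distance
Example calculations:
  15 + 367 = 382
  43 + 449 = 492
  41 + 291 = 332
  ...
Step 2: Sum all derived values
Step 3: Total = 3166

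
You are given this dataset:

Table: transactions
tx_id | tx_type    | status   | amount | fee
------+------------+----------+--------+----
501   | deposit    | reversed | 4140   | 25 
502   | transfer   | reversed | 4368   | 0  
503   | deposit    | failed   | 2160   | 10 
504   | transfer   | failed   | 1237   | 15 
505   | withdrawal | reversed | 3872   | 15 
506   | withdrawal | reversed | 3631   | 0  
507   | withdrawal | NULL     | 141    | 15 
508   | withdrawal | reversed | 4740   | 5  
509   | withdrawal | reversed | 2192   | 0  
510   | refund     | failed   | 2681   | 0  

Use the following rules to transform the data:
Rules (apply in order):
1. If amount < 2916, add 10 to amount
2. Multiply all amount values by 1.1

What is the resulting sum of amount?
32133.2

Step 1: Apply Rule 1 - Add 10 to records with amount < 2916
  - 5 records affected: 8411 + (5 × 10) = 8461
  - Unaffected records: 20751
  - Sum after Rule 1: 29212
Step 2: Apply Rule 2 - Multiply all by 1.1
  - 29212 × 1.1 = 32133.2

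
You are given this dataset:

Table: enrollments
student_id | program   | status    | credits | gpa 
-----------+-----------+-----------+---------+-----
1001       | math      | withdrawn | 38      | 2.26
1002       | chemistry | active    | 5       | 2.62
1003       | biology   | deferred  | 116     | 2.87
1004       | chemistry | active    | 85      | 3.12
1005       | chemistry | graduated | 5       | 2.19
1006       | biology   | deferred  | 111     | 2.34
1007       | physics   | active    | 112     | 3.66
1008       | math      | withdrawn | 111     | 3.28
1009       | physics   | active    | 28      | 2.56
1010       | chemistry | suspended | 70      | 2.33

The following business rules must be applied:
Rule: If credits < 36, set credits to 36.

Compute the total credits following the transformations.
751

Step 1: 3 records have credits < 36
Step 2: These records originally summed to 38
Step 3: After setting to minimum: 3 × 36 = 108
Step 4: Unaffected records sum: 643
Step 5: Final sum = 108 + 643 = 751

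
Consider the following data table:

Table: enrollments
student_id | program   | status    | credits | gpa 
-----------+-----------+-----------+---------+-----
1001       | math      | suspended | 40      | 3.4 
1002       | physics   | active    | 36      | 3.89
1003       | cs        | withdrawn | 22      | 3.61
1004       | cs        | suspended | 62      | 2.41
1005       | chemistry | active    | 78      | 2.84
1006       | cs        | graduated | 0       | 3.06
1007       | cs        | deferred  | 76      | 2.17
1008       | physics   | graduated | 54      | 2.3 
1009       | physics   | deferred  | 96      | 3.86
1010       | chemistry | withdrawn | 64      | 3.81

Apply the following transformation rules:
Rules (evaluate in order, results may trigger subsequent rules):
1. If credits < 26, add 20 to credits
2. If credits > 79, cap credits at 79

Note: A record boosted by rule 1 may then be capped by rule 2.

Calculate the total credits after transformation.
551

Step 1: Apply rule 1 to records with credits < 26
  - 2 records get bonus of 20
  - Of these, 0 records then exceed 79 and get capped
Step 2: Apply rule 2 to records with credits > 79
  - 1 records (original) are capped
Step 3: Calculate final sum = 551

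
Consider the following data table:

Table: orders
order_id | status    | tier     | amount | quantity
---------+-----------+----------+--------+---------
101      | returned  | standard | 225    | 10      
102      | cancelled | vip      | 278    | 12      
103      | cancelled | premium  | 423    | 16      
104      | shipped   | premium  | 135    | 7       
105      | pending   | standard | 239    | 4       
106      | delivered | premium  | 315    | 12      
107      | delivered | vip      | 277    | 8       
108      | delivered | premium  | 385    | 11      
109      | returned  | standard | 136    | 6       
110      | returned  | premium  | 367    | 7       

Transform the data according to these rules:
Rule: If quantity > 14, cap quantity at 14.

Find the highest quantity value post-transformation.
14

Step 1: Original maximum quantity = 16
Step 2: Apply cap at 14
Step 3: 1 records had quantity > 14 and were capped
Step 4: Maximum after transformation = 14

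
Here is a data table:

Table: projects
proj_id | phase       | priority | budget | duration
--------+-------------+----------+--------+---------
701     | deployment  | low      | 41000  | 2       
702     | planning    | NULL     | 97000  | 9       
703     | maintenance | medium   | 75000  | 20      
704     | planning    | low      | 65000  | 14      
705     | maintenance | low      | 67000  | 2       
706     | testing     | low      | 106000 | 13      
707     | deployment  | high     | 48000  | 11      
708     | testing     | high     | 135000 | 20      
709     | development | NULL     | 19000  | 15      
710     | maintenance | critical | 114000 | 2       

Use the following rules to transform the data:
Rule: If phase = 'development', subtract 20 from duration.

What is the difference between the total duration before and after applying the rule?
20

Step 1: Original sum of duration = 108
Step 2: 1 records have phase = 'development'
Step 3: Each affected record changes by -20
Step 4: Total change = 1 × -20 = -20
Step 5: New sum = 108 + -20 = 88
Step 6: Difference = |88 - 108| = 20
        (Sum decreased by 20)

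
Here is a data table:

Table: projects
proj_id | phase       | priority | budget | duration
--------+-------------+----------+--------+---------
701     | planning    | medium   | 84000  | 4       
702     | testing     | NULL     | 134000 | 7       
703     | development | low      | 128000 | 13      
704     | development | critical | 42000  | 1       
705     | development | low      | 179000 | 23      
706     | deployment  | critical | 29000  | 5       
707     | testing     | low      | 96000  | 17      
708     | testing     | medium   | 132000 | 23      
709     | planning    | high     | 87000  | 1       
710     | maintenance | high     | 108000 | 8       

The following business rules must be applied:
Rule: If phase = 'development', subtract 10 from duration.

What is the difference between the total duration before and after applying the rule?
30

Step 1: Original sum of duration = 102
Step 2: 3 records have phase = 'development'
Step 3: Each affected record changes by -10
Step 4: Total change = 3 × -10 = -30
Step 5: New sum = 102 + -30 = 72
Step 6: Difference = |72 - 102| = 30
        (Sum decreased by 30)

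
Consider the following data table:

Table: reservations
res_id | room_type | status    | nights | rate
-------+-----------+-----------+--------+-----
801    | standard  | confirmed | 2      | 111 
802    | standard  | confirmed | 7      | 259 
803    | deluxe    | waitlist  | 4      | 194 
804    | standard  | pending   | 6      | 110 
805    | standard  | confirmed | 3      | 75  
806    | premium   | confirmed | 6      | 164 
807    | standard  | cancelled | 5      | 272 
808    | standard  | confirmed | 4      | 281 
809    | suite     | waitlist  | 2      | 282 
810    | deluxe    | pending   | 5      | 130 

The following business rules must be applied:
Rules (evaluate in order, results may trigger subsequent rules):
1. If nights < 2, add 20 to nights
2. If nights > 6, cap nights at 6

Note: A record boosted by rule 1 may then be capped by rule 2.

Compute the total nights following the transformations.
43

Step 1: Apply rule 1 to records with nights < 2
  - 0 records get bonus of 20
  - Of these, 0 records then exceed 6 and get capped
Step 2: Apply rule 2 to records with nights > 6
  - 1 records (original) are capped
Step 3: Calculate final sum = 43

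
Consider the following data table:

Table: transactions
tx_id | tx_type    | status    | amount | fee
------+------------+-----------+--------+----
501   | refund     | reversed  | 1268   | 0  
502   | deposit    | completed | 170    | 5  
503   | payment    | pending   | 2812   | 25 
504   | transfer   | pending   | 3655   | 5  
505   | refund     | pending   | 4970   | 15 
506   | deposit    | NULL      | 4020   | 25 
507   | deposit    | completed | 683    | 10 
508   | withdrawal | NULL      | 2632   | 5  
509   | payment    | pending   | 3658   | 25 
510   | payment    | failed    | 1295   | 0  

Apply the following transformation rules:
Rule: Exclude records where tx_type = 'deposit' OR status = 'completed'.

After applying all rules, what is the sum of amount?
20290

Step 1: Find records where tx_type = 'deposit' OR status = 'completed'
Step 2: 3 records match, summing to 4873
Step 3: Original sum: 25163
Step 4: Remaining sum = 25163 - 4873 = 20290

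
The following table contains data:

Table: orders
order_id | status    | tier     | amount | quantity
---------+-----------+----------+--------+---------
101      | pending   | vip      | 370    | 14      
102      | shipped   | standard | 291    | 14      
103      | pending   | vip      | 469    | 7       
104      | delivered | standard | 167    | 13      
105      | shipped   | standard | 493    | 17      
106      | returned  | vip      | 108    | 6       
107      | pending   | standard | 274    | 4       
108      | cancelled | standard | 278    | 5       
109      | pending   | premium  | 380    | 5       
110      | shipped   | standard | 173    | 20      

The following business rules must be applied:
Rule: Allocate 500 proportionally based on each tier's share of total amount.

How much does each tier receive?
premium: 63.27, standard: 279.05, vip: 157.68

Step 1: Calculate total amount = 3003
Step 2: Calculate each tier's proportion:
  premium: 380/3003 = 12.65% → 63.27
  standard: 1676/3003 = 55.81% → 279.05
  vip: 947/3003 = 31.54% → 157.68
Step 3: Verify: sum of allocations ≈ 500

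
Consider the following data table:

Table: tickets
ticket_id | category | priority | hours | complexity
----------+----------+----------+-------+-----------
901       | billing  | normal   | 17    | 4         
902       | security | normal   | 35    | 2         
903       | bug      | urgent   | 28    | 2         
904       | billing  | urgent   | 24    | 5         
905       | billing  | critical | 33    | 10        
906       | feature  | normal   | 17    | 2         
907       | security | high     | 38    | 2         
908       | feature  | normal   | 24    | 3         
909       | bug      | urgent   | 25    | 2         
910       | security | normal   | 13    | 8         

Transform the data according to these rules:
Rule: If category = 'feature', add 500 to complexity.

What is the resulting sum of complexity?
1040

Step 1: Count records where category = 'feature': 2
Step 2: Total bonus added: 2 × 500 = 1000
Step 3: Original sum of complexity: 40
Step 4: Final sum = 40 + 1000 = 1040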